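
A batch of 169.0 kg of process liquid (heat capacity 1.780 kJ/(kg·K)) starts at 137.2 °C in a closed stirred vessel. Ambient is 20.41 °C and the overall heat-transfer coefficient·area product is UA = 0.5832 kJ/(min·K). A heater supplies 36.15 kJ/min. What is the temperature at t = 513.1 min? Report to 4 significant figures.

102.7 °C

M c_p dT/dt = −UA(T − T_amb) + Q̇.
dT/dt = (T_ss − T)/τ with T_ss = T_amb + Q̇/UA = 20.41 + 36.15/0.5832 = 82.3956 °C, τ = M c_p/UA = 169.0·1.780/0.5832 = 515.809 min.
This is linear first-order; T(t) = T_ss + (T₀ − T_ss) e^(−t/τ).
T(513.1) = 82.3956 + (54.8044)·0.369817 = 102.663 °C.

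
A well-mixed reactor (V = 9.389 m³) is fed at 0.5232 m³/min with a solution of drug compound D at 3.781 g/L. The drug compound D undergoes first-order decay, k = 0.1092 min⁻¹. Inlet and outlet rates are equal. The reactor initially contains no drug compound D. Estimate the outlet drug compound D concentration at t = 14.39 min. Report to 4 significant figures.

1.158 g/L

V dC/dt = Q(C_in − C) − k V C.
This is linear with rate a = Q/V + k = 0.164925 min⁻¹.
C_ss = Q C_in/(Q + kV) = 1.27752 g/L; C(t) = C_ss + (C₀ − C_ss) e^(−a t).
C(14.39) = 1.27752 + (-1.27752)·e^(−0.164925·14.39) = 1.27752 + (-1.27752)·0.0931758 = 1.15849 g/L.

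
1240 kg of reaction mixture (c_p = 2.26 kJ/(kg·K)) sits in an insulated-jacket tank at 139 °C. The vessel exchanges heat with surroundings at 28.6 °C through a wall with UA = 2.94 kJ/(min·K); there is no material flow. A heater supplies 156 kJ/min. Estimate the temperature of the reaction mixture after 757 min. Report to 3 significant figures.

108 °C

M c_p dT/dt = −UA(T − T_amb) + Q̇.
dT/dt = (T_ss − T)/τ with T_ss = T_amb + Q̇/UA = 28.6 + 156/2.94 = 81.661 °C, τ = M c_p/UA = 1240·2.26/2.94 = 953.20 min.
Solution: T(t) = T_ss + (T₀ − T_ss) e^(−t/τ).
T(757) = 81.661 + (57.339)·0.45196 = 107.58 °C.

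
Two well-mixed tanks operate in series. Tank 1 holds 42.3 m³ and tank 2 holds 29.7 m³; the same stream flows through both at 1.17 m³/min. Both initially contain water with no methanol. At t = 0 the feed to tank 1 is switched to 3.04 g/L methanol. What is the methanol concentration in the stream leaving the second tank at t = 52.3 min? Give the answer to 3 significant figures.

Species balance on tank i: dCᵢ/dt = (Cᵢ₋₁ − Cᵢ)/τᵢ with τᵢ = Vᵢ/Q.
τ₁ = 42.3/1.17 = 36.154 min; τ₂ = 29.7/1.17 = 25.385 min.
Solving the cascade with C₁(0)=C₂(0)=0 gives C₂(t) = C_in[1 − (τ₁ e^(−t/τ₁) − τ₂ e^(−t/τ₂))/(τ₁ − τ₂)].
At t = 52.3: e^(−t/τ₁) = 0.23537, e^(−t/τ₂) = 0.12742.
C₂ = 3.04·[1 − (36.154·0.23537 − 25.385·0.12742)/(10.769)] = 3.04·0.51016 = 1.5509 g/L.

1.55 g/L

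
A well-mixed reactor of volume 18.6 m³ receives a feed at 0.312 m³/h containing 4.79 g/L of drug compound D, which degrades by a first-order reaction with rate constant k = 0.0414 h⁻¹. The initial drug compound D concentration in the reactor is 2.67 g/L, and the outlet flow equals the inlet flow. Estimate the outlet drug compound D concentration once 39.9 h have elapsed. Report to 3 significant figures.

Species balance: V dC/dt = Q C_in − Q C − k V C.
This is linear with rate a = Q/V + k = 0.058174 h⁻¹.
C_ss = Q C_in/(Q + kV) = 1.3812 g/L; C(t) = C_ss + (C₀ − C_ss) e^(−a t).
C(39.9) = 1.3812 + (1.2888)·e^(−0.058174·39.9) = 1.3812 + (1.2888)·0.098161 = 1.5077 g/L.

1.51 g/L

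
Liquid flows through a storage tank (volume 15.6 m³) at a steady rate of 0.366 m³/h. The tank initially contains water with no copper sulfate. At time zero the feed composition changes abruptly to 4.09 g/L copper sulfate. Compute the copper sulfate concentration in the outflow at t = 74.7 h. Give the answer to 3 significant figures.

3.38 g/L

Transient balance on the dissolved component: V dC/dt = Q(C_in − C).
Rewrite as dC/dt + C/τ = C_in/τ, τ = V/Q = 42.623 h.
Solution: C(t) = C_in + (C₀ − C_in) e^(−t/τ).
C(74.7) = 4.09 + (0 − 4.09)·e^(−74.7/42.623) = 4.09 + (-4.0900)·0.17333 = 3.3811 g/L.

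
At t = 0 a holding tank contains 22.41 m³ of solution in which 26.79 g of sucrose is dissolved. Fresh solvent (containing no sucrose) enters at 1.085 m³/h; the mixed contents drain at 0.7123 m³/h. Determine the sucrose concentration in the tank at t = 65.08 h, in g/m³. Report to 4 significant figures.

0.1413 g/m³

Let m(t) be the amount of sucrose. Volume: V(t) = V₀ + (Q_in − Q_out) t = 22.41 + 0.372700 t; V(65.08) = 46.6653 m³.
Species balance (pure solvent in): dm/dt = −Q_out · m/V(t).
Separate: dm/m = −Q_out dt/V(t) ⇒ ln(m/m₀) = −(Q_out/(Q_in−Q_out)) ln(V/V₀).
m = m₀ (V₀/V)^(Q_out/(Q_in−Q_out)) = 26.79 × (22.41/46.6653)^(1.91119) = 6.59415 g.
C = m/V = 6.59415/46.6653 = 0.141307 g/m³.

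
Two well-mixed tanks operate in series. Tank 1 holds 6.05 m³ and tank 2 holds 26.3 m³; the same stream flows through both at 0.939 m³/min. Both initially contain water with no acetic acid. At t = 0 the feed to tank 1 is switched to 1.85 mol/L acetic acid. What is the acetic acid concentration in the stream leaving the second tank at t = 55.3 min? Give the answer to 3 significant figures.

1.52 mol/L

Each tank obeys Vᵢ dCᵢ/dt = Q(Cᵢ₋₁ − Cᵢ), so τᵢ = Vᵢ/Q.
τ₁ = 6.05/0.939 = 6.4430 min; τ₂ = 26.3/0.939 = 28.009 min.
Tank 1: C₁ = C_in(1 − e^(−t/τ₁)). Tank 2 (τ₁ ≠ τ₂): C₂ = C_in[1 − (τ₁ e^(−t/τ₁) − τ₂ e^(−t/τ₂))/(τ₁ − τ₂)].
At t = 55.3: e^(−t/τ₁) = 0.00018728, e^(−t/τ₂) = 0.13884.
C₂ = 1.85·[1 − (6.4430·0.00018728 − 28.009·0.13884)/(-21.565)] = 1.85·0.81973 = 1.5165 mol/L.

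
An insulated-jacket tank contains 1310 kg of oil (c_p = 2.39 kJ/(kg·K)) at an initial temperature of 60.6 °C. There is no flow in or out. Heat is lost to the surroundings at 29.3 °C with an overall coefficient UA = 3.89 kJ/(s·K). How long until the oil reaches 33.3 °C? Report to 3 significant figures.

1660 s

First-law balance (no shaft work): M c_p dT/dt = −UA(T − T_amb).
τ = M c_p/UA = 804.86 s; T_ss = T_amb = 29.300 °C.
T(t) = T_ss + (T₀ − T_ss)e^(−t/τ); set T = 33.3:
t = −τ ln[(T − T_ss)/(T₀ − T_ss)] = −804.86 · ln(0.12780) = 1655.9 s.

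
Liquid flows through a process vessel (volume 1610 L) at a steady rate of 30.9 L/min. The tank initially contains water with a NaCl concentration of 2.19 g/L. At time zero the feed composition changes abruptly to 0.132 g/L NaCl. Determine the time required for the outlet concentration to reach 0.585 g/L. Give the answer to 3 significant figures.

78.9 min

Species balance: V dC/dt = Q(C_in − C) ⇒ τ = V/Q = 52.104 min.
C(t) = C_in + (C₀ − C_in) e^(−t/τ). Set C = 0.585 and solve for t:
e^(−t/τ) = (C − C_in)/(C₀ − C_in) = (0.585 − 0.132)/(2.19 − 0.132) = 0.22012
t = −τ ln(…) = 52.104 × 1.5136 = 78.864 min.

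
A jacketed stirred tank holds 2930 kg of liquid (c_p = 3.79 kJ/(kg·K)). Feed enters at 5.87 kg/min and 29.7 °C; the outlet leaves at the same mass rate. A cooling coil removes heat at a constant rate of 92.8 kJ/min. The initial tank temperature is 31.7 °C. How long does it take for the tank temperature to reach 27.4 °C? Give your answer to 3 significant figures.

Unsteady energy balance on the tank contents: M c_p dT/dt = ṁ c_p (T_in − T) − 92.8.
τ = M/ṁ = 499.15 min; T_ss = T_in − Q̇/(ṁ c_p) = 25.529 °C.
T(t) = T_ss + (T₀ − T_ss) e^(−t/τ). Set T = 27.4:
e^(−t/τ) = (27.4 − 25.529)/(31.7 − 25.529) = 0.30323
t = −499.15 · ln(0.30323) = 595.62 min.

596 min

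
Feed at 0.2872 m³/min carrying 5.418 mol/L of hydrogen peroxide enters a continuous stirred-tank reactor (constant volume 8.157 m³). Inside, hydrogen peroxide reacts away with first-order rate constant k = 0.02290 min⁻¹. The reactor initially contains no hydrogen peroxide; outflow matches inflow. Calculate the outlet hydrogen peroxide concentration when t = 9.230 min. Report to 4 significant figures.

1.363 mol/L

Accumulation = in − out − consumed: V dC/dt = Q C_in − Q C − k V C.
dC/dt = (Q/V) C_in − (Q/V + k) C; effective rate a = Q/V + k = 0.0352090 + 0.02290 = 0.0581090 min⁻¹.
C_ss = Q C_in/(Q + kV) = 3.28284 mol/L; C(t) = C_ss + (C₀ − C_ss) e^(−a t).
C(9.230) = 3.28284 + (-3.28284)·e^(−0.0581090·9.230) = 3.28284 + (-3.28284)·0.584881 = 1.36277 mol/L.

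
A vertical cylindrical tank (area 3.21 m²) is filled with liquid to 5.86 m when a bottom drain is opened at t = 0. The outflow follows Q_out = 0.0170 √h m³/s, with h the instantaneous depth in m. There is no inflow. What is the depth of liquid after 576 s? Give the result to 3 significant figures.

Unsteady balance on liquid volume: A dh/dt = −0.0170 √h.
Separate and integrate: 2(√h − √h₀) = −(0.0170/A) t.
√h = √5.86 − 0.0170·576/(2·3.21) = 2.4207 − 1.5252 = 0.89551.
h = 0.89551² = 0.80194 m.

0.802 m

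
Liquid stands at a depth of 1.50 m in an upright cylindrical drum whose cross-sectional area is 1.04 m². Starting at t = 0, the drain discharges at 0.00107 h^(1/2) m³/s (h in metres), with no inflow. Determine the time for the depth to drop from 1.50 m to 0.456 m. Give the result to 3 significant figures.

1070 s

Mass balance (ρ constant): A dh/dt = −0.00107 √h.
Separate and integrate: 2(√h − √h₀) = −(0.00107/A) t.
t = 2A(√h₀ − √h)/0.00107 = 2·1.04·(√1.50 − √0.456)/0.00107
  = 2.0800 × (1.2247 − 0.67528) / 0.00107 = 1068.1 s.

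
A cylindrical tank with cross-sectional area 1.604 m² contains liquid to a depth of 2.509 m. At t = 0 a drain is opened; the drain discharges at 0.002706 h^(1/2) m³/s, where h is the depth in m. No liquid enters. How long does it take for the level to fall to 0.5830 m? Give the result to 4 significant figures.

972.6 s

A dh/dt = −Q_out = −0.002706 √h.
Separate and integrate: 2(√h − √h₀) = −(0.002706/A) t.
t = 2A(√h₀ − √h)/0.002706 = 2·1.604·(√2.509 − √0.5830)/0.002706
  = 3.20800 × (1.58398 − 0.763544) / 0.002706 = 972.640 s.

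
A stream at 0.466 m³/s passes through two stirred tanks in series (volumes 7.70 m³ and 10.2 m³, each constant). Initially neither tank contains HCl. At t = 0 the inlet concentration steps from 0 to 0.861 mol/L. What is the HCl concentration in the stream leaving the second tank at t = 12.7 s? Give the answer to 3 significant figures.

0.124 mol/L

Each tank obeys Vᵢ dCᵢ/dt = Q(Cᵢ₋₁ − Cᵢ), so τᵢ = Vᵢ/Q.
τ₁ = 7.70/0.466 = 16.524 s; τ₂ = 10.2/0.466 = 21.888 s.
Solving the cascade with C₁(0)=C₂(0)=0 gives C₂(t) = C_in[1 − (τ₁ e^(−t/τ₁) − τ₂ e^(−t/τ₂))/(τ₁ − τ₂)].
At t = 12.7: e^(−t/τ₁) = 0.46366, e^(−t/τ₂) = 0.55978.
C₂ = 0.861·[1 − (16.524·0.46366 − 21.888·0.55978)/(-5.3648)] = 0.861·0.14419 = 0.12415 mol/L.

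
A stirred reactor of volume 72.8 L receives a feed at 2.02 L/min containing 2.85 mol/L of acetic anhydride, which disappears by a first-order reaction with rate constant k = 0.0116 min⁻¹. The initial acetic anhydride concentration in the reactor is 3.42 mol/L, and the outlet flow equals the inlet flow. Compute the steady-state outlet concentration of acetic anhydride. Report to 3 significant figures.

2.01 mol/L

Accumulation = in − out − consumed: V dC/dt = Q C_in − Q C − k V C.
At steady state: 0 = Q C_in − (Q + kV) C_ss, so C_ss = Q C_in/(Q + kV).
C_ss = 2.02·2.85/(2.02 + 0.0116·72.8) = 5.7570/2.8645 = 2.0098 mol/L.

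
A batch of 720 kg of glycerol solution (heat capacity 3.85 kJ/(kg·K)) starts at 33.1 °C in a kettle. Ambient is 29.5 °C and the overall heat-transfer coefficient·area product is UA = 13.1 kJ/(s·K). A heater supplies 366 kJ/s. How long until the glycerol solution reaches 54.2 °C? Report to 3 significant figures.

M c_p dT/dt = −UA(T − T_amb) + Q̇.
τ = M c_p/UA = 211.60 s; T_ss = T_amb + Q̇/UA = 29.5 + 366/13.1 = 57.439 °C.
T(t) = T_ss + (T₀ − T_ss)e^(−t/τ); set T = 54.2:
t = −τ ln[(T − T_ss)/(T₀ − T_ss)] = −211.60 · ln(0.13308) = 426.77 s.

427 s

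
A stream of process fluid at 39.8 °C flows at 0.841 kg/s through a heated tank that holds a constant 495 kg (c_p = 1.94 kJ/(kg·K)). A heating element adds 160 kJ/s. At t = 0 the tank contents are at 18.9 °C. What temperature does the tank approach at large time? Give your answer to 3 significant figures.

138 °C

M c_p dT/dt = ṁ c_p (T_in − T) + Q̇.
At steady state dT/dt = 0 ⇒ T_ss = T_in + Q̇/(ṁ c_p) = 39.8 + 160/(0.841·1.94) = 137.87 °C.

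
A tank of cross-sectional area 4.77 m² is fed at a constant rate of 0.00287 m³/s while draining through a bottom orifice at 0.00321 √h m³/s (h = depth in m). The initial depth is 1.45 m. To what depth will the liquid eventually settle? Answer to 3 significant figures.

A dh/dt = Q_in − 0.00321 √h. Steady state requires inflow = outflow:
Q_in = 0.00321 √h_ss ⇒ √h_ss = 0.00287/0.00321 = 0.89408.
h_ss = 0.89408² = 0.79938 m. (Since h₀ = 1.45 m > h_ss, the level will fall toward this value.)

0.799 m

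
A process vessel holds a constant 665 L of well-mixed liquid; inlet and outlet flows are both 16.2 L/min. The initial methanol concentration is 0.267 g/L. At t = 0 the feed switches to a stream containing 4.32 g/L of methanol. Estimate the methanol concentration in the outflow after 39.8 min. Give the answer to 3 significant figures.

Transient balance on the dissolved component: V dC/dt = Q(C_in − C).
Rewrite as dC/dt + C/τ = C_in/τ, τ = V/Q = 41.049 min.
Solution: C(t) = C_in + (C₀ − C_in) e^(−t/τ).
C(39.8) = 4.32 + (0.267 − 4.32)·e^(−39.8/41.049) = 4.32 + (-4.0530)·0.37925 = 2.7829 g/L.

2.78 g/L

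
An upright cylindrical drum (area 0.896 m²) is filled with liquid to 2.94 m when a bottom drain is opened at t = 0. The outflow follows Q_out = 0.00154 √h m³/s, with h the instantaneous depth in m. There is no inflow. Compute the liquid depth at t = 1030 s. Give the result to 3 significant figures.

Mass balance (ρ constant): A dh/dt = −0.00154 √h.
∫ h^(−1/2) dh = −(0.00154/A) ∫ dt, giving 2√h = 2√h₀ − (0.00154/A) t.
√h = √2.94 − 0.00154·1030/(2·0.896) = 1.7146 − 0.88516 = 0.82949.
h = 0.82949² = 0.68805 m.

0.688 m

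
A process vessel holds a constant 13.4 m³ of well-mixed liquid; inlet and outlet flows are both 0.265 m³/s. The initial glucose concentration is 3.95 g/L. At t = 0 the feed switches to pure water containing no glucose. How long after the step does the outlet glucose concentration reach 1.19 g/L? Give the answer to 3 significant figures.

Species balance: V dC/dt = Q(C_in − C) ⇒ τ = V/Q = 50.566 s.
C(t) = C_in + (C₀ − C_in) e^(−t/τ). Set C = 1.19 and solve for t:
e^(−t/τ) = (C − C_in)/(C₀ − C_in) = (1.19 − 0)/(3.95 − 0) = 0.30127
t = −τ ln(…) = 50.566 × 1.1998 = 60.667 s.

60.7 s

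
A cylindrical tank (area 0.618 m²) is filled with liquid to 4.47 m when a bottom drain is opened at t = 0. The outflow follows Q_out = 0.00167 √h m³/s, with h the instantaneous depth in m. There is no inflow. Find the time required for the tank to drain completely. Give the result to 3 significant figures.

1560 s

With no inflow, A dh/dt = −0.00167 √h.
Separate and integrate: 2(√h − √h₀) = −(0.00167/A) t.
Tank is empty when √h = 0: t_empty = 2A√h₀/0.00167.
t_empty = 2·0.618·√4.47/0.00167 = 1.2360·2.1142/0.00167 = 1564.8 s.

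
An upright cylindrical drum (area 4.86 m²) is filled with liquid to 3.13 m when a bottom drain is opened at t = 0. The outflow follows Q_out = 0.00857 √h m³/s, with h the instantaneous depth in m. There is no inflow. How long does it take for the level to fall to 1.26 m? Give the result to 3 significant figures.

Unsteady balance on liquid volume: A dh/dt = −0.00857 √h.
This is separable: 2 d(√h)/dt = −0.00857/A, so √h = √h₀ − (0.00857/(2A)) t.
t = 2A(√h₀ − √h)/0.00857 = 2·4.86·(√3.13 − √1.26)/0.00857
  = 9.7200 × (1.7692 − 1.1225) / 0.00857 = 733.46 s.

733 s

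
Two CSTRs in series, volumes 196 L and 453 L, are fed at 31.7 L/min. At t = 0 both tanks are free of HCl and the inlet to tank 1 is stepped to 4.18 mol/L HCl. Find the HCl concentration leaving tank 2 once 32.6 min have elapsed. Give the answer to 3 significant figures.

Each tank obeys Vᵢ dCᵢ/dt = Q(Cᵢ₋₁ − Cᵢ), so τᵢ = Vᵢ/Q.
τ₁ = 196/31.7 = 6.1830 min; τ₂ = 453/31.7 = 14.290 min.
Solving the cascade with C₁(0)=C₂(0)=0 gives C₂(t) = C_in[1 − (τ₁ e^(−t/τ₁) − τ₂ e^(−t/τ₂))/(τ₁ − τ₂)].
At t = 32.6: e^(−t/τ₁) = 0.0051305, e^(−t/τ₂) = 0.10215.
C₂ = 4.18·[1 − (6.1830·0.0051305 − 14.290·0.10215)/(-8.1073)] = 4.18·0.82385 = 3.4437 mol/L.

3.44 mol/L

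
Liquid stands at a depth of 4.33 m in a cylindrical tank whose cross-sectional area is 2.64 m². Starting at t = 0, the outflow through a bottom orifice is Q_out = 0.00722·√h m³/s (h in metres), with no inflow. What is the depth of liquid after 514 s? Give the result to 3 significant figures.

A dh/dt = −Q_out = −0.00722 √h.
This is separable: 2 d(√h)/dt = −0.00722/A, so √h = √h₀ − (0.00722/(2A)) t.
√h = √4.33 − 0.00722·514/(2·2.64) = 2.0809 − 0.70286 = 1.3780.
h = 1.3780² = 1.8989 m.

1.90 m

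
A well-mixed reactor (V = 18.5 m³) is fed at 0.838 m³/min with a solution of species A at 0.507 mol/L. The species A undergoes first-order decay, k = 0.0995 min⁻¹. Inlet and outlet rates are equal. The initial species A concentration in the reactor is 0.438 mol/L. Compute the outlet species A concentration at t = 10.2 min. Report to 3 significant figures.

0.222 mol/L

Species balance: V dC/dt = Q C_in − Q C − k V C.
This is linear with rate a = Q/V + k = 0.14480 min⁻¹.
C_ss = Q C_in/(Q + kV) = 0.15861 mol/L; C(t) = C_ss + (C₀ − C_ss) e^(−a t).
C(10.2) = 0.15861 + (0.27939)·e^(−0.14480·10.2) = 0.15861 + (0.27939)·0.22834 = 0.22240 mol/L.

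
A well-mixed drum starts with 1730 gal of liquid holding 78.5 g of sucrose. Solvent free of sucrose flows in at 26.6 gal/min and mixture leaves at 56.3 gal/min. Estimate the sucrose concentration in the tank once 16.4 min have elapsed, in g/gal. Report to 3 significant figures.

0.0337 g/gal

Let m(t) be the amount of sucrose. Volume: V(t) = V₀ + (Q_in − Q_out) t = 1730 − 29.700 t; V(16.4) = 1242.9 gal.
Species balance (pure solvent in): dm/dt = −Q_out · m/V(t).
dm/m = −Q_out dt/(V₀ − 29.700 t); integrating gives ln(m/m₀) = −(Q_out/(Q_in−Q_out)) ln(V/V₀).
m = m₀ (V₀/V)^(Q_out/(Q_in−Q_out)) = 78.5 × (1730/1242.9)^(-1.8956) = 41.942 g.
C = m/V = 41.942/1242.9 = 0.033745 g/gal.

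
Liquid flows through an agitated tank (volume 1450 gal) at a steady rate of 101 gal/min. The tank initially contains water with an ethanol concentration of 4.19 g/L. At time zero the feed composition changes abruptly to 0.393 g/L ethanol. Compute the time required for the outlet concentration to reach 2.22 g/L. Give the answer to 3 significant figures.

10.5 min

Species balance: V dC/dt = Q(C_in − C) ⇒ τ = V/Q = 14.356 min.
C(t) = C_in + (C₀ − C_in) e^(−t/τ). Set C = 2.22 and solve for t:
e^(−t/τ) = (C − C_in)/(C₀ − C_in) = (2.22 − 0.393)/(4.19 − 0.393) = 0.48117
t = −τ ln(…) = 14.356 × 0.73154 = 10.502 min.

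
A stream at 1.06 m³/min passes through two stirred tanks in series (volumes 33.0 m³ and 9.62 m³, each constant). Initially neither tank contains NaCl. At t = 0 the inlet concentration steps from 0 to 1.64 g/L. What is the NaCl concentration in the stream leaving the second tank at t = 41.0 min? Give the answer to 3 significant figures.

Time constants: τᵢ = Vᵢ/Q for each well-mixed tank.
τ₁ = 33.0/1.06 = 31.132 min; τ₂ = 9.62/1.06 = 9.0755 min.
Solving the cascade with C₁(0)=C₂(0)=0 gives C₂(t) = C_in[1 − (τ₁ e^(−t/τ₁) − τ₂ e^(−t/τ₂))/(τ₁ − τ₂)].
At t = 41.0: e^(−t/τ₁) = 0.26795, e^(−t/τ₂) = 0.010914.
C₂ = 1.64·[1 − (31.132·0.26795 − 9.0755·0.010914)/(22.057)] = 1.64·0.62630 = 1.0271 g/L.

1.03 g/L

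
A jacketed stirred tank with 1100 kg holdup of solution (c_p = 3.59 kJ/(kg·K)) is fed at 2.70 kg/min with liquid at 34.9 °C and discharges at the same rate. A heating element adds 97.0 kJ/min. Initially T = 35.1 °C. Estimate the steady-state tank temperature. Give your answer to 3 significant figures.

Energy balance: M c_p dT/dt = ṁ c_p (T_in − T) + 97.0.
At steady state dT/dt = 0 ⇒ T_ss = T_in + Q̇/(ṁ c_p) = 34.9 + 97.0/(2.70·3.59) = 44.907 °C.

44.9 °C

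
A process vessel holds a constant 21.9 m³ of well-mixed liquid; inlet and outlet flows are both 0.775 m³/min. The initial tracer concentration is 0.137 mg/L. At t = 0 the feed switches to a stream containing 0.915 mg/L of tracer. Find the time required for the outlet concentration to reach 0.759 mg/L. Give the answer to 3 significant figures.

45.4 min

Transient balance on the dissolved component: V dC/dt = Q(C_in − C), so τ = V/Q = 28.258 min.
C(t) = C_in + (C₀ − C_in) e^(−t/τ). Set C = 0.759 and solve for t:
e^(−t/τ) = (C − C_in)/(C₀ − C_in) = (0.759 − 0.915)/(0.137 − 0.915) = 0.20051
t = −τ ln(…) = 28.258 × 1.6069 = 45.407 min.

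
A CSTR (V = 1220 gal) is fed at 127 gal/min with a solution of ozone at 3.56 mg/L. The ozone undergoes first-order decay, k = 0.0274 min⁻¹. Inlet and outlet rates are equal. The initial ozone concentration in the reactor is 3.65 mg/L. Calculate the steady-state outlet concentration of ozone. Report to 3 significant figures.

2.82 mg/L

Accumulation = in − out − consumed: V dC/dt = Q C_in − Q C − k V C.
Steady state (dC/dt = 0): C_ss = Q C_in/(Q + kV) = C_in/(1 + kV/Q).
C_ss = 127·3.56/(127 + 0.0274·1220) = 452.12/160.43 = 2.8182 mg/L.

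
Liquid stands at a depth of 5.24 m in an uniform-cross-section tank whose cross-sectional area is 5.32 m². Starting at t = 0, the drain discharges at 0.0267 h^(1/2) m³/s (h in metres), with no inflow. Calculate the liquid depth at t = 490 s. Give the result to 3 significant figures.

With no inflow, A dh/dt = −0.0267 √h.
Separate and integrate: 2(√h − √h₀) = −(0.0267/A) t.
√h = √5.24 − 0.0267·490/(2·5.32) = 2.2891 − 1.2296 = 1.0595.
h = 1.0595² = 1.1225 m.

1.12 m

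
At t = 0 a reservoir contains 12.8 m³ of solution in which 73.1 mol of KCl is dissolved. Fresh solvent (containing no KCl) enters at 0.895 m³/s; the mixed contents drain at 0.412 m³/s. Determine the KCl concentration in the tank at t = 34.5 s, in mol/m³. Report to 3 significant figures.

Total volume: dV/dt = Q_in − Q_out = 0.48300 m³/s, so V(t) = 12.8 + 0.48300 t and V(34.5) = 29.464 m³.
Solute balance: dm/dt = 0 − Q_out C = −Q_out m/V(t).
Separate: dm/m = −Q_out dt/V(t) ⇒ ln(m/m₀) = −(Q_out/(Q_in−Q_out)) ln(V/V₀).
m = m₀ (V₀/V)^(Q_out/(Q_in−Q_out)) = 73.1 × (12.8/29.464)^(0.85300) = 35.898 mol.
C = m/V = 35.898/29.464 = 1.2184 mol/m³.

1.22 mol/m³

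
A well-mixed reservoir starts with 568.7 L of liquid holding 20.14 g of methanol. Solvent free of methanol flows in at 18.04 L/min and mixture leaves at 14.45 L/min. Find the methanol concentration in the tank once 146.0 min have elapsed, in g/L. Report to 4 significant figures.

0.001330 g/L

Total volume: dV/dt = Q_in − Q_out = 3.59000 L/min, so V(t) = 568.7 + 3.59000 t and V(146.0) = 1092.84 L.
No methanol enters, so dm/dt = −Q_out · (m/V).
Separate: dm/m = −Q_out dt/V(t) ⇒ ln(m/m₀) = −(Q_out/(Q_in−Q_out)) ln(V/V₀).
m = m₀ (V₀/V)^(Q_out/(Q_in−Q_out)) = 20.14 × (568.7/1092.84)^(4.02507) = 1.45296 g.
C = m/V = 1.45296/1092.84 = 0.00132953 g/L.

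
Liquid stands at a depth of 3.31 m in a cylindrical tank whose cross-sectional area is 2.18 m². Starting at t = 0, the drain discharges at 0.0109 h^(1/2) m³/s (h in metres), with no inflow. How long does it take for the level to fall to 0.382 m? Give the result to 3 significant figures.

With no inflow, A dh/dt = −0.0109 √h.
Separate and integrate: 2(√h − √h₀) = −(0.0109/A) t.
t = 2A(√h₀ − √h)/0.0109 = 2·2.18·(√3.31 − √0.382)/0.0109
  = 4.3600 × (1.8193 − 0.61806) / 0.0109 = 480.51 s.

481 s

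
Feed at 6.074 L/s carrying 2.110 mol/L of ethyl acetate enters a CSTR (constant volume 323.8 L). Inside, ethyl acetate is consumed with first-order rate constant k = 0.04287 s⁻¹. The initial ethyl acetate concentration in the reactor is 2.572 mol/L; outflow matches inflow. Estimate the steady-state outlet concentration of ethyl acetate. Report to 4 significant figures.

Species balance: V dC/dt = Q C_in − Q C − k V C.
At steady state: 0 = Q C_in − (Q + kV) C_ss, so C_ss = Q C_in/(Q + kV).
C_ss = 6.074·2.110/(6.074 + 0.04287·323.8) = 12.8161/19.9553 = 0.642242 mol/L.

0.6422 mol/L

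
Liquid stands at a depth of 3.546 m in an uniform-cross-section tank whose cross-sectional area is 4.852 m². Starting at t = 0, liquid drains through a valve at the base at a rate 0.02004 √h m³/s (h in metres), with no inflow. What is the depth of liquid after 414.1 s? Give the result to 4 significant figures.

A dh/dt = −Q_out = −0.02004 √h.
∫ h^(−1/2) dh = −(0.02004/A) ∫ dt, giving 2√h = 2√h₀ − (0.02004/A) t.
√h = √3.546 − 0.02004·414.1/(2·4.852) = 1.88308 − 0.855169 = 1.02791.
h = 1.02791² = 1.05661 m.

1.057 m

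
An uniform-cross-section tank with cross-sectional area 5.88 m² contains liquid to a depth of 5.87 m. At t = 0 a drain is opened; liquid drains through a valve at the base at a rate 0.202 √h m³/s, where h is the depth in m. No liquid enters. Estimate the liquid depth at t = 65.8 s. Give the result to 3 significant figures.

1.67 m

With no inflow, A dh/dt = −0.202 √h.
∫ h^(−1/2) dh = −(0.202/A) ∫ dt, giving 2√h = 2√h₀ − (0.202/A) t.
√h = √5.87 − 0.202·65.8/(2·5.88) = 2.4228 − 1.1302 = 1.2926.
h = 1.2926² = 1.6707 m.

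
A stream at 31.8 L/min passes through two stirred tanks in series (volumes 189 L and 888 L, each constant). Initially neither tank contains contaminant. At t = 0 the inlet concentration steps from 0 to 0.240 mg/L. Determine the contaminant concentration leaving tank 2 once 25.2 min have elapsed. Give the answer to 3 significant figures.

0.117 mg/L

Time constants: τᵢ = Vᵢ/Q for each well-mixed tank.
τ₁ = 189/31.8 = 5.9434 min; τ₂ = 888/31.8 = 27.925 min.
Solving the cascade with C₁(0)=C₂(0)=0 gives C₂(t) = C_in[1 − (τ₁ e^(−t/τ₁) − τ₂ e^(−t/τ₂))/(τ₁ − τ₂)].
At t = 25.2: e^(−t/τ₁) = 0.014408, e^(−t/τ₂) = 0.40558.
C₂ = 0.240·[1 − (5.9434·0.014408 − 27.925·0.40558)/(-21.981)] = 0.240·0.48865 = 0.11728 mg/L.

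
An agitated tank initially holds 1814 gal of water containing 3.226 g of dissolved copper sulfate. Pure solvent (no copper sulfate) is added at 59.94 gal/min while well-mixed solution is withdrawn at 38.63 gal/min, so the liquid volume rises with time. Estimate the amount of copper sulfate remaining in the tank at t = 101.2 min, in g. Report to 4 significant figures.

Total volume: dV/dt = Q_in − Q_out = 21.3100 gal/min, so V(t) = 1814 + 21.3100 t and V(101.2) = 3970.57 gal.
Solute balance: dm/dt = 0 − Q_out C = −Q_out m/V(t).
Separate: dm/m = −Q_out dt/V(t) ⇒ ln(m/m₀) = −(Q_out/(Q_in−Q_out)) ln(V/V₀).
m = m₀ (V₀/V)^(Q_out/(Q_in−Q_out)) = 3.226 × (1814/3970.57)^(1.81276) = 0.779711 g.

0.7797 g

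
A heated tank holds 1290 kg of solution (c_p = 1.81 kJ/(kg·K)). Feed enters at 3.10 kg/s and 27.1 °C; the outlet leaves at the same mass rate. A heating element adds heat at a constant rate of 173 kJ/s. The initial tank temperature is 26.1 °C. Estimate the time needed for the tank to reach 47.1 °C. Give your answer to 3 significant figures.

449 s

M c_p dT/dt = ṁ c_p (T_in − T) + Q̇.
τ = M/ṁ = 416.13 s; T_ss = T_in + Q̇/(ṁ c_p) = 57.932 °C.
T(t) = T_ss + (T₀ − T_ss) e^(−t/τ). Set T = 47.1:
e^(−t/τ) = (47.1 − 57.932)/(26.1 − 57.932) = 0.34029
t = −416.13 · ln(0.34029) = 448.57 s.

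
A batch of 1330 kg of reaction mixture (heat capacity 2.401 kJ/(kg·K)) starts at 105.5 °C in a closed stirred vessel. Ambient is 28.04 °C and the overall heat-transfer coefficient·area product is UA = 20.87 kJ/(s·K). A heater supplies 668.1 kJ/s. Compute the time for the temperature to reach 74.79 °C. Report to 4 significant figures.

Lumped-capacitance energy balance: M c_p dT/dt = UA(T_amb − T) + Q̇.
τ = M c_p/UA = 153.011 s; T_ss = T_amb + Q̇/UA = 28.04 + 668.1/20.87 = 60.0525 °C.
T(t) = T_ss + (T₀ − T_ss)e^(−t/τ); set T = 74.79:
t = −τ ln[(T − T_ss)/(T₀ − T_ss)] = −153.011 · ln(0.324276) = 172.314 s.

172.3 s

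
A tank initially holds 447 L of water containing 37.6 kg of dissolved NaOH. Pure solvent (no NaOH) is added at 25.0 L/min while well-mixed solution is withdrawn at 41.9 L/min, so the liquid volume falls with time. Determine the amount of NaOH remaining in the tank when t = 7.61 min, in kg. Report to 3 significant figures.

16.2 kg

Total volume: dV/dt = Q_in − Q_out = -16.900 L/min, so V(t) = 447 − 16.900 t and V(7.61) = 318.39 L.
Species balance (pure solvent in): dm/dt = −Q_out · m/V(t).
dm/m = −Q_out dt/(V₀ − 16.900 t); integrating gives ln(m/m₀) = −(Q_out/(Q_in−Q_out)) ln(V/V₀).
m = m₀ (V₀/V)^(Q_out/(Q_in−Q_out)) = 37.6 × (447/318.39)^(-2.4793) = 16.213 kg.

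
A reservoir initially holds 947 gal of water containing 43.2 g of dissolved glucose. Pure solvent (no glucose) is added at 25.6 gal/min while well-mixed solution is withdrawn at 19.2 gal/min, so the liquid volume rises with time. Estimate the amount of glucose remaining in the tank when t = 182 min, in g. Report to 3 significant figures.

Let m(t) be the amount of glucose. Volume: V(t) = V₀ + (Q_in − Q_out) t = 947 + 6.4000 t; V(182) = 2111.8 gal.
No glucose enters, so dm/dt = −Q_out · (m/V).
dm/m = −Q_out dt/(V₀ + 6.4000 t); integrating gives ln(m/m₀) = −(Q_out/(Q_in−Q_out)) ln(V/V₀).
m = m₀ (V₀/V)^(Q_out/(Q_in−Q_out)) = 43.2 × (947/2111.8)^(3.0000) = 3.8956 g.

3.90 g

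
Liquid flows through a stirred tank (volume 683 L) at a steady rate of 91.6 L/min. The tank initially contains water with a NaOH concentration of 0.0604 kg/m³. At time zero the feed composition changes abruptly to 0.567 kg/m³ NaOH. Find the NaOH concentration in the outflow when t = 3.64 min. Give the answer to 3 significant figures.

Mass balance on the solute (V constant): V dC/dt = Q(C_in − C).
Time constant τ = V/Q = 683/91.6 = 7.4563 min.
C approaches C_in exponentially: C(t) = C_in + (C₀ − C_in) e^(−t/τ).
C(3.64) = 0.567 + (0.0604 − 0.567)·e^(−3.64/7.4563) = 0.567 + (-0.50660)·0.61375 = 0.25608 kg/m³.

0.256 kg/m³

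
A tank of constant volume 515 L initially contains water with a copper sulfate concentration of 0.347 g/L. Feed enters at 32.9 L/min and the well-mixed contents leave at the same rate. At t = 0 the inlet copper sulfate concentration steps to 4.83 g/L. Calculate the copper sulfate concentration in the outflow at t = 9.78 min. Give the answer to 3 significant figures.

2.43 g/L

Species balance on the tank: V dC/dt = Q(C_in − C).
Time constant τ = V/Q = 515/32.9 = 15.653 min.
This is linear first-order; C(t) = C_in + (C₀ − C_in) e^(−t/τ).
C(9.78) = 4.83 + (0.347 − 4.83)·e^(−9.78/15.653) = 4.83 + (-4.4830)·0.53538 = 2.4299 g/L.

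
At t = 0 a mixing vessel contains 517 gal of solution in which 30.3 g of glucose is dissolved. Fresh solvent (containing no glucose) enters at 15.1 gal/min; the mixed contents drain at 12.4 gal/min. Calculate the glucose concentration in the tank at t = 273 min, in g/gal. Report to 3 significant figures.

0.000413 g/gal

Total volume: dV/dt = Q_in − Q_out = 2.7000 gal/min, so V(t) = 517 + 2.7000 t and V(273) = 1254.1 gal.
Species balance (pure solvent in): dm/dt = −Q_out · m/V(t).
dm/m = −Q_out dt/(V₀ + 2.7000 t); integrating gives ln(m/m₀) = −(Q_out/(Q_in−Q_out)) ln(V/V₀).
m = m₀ (V₀/V)^(Q_out/(Q_in−Q_out)) = 30.3 × (517/1254.1)^(4.5926) = 0.51763 g.
C = m/V = 0.51763/1254.1 = 0.00041275 g/gal.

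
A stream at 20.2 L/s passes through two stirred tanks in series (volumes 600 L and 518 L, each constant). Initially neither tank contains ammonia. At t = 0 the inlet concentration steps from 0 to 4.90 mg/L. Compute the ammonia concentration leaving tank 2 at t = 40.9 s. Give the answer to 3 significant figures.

Time constants: τᵢ = Vᵢ/Q for each well-mixed tank.
τ₁ = 600/20.2 = 29.703 s; τ₂ = 518/20.2 = 25.644 s.
Tank 1: C₁ = C_in(1 − e^(−t/τ₁)). Tank 2 (τ₁ ≠ τ₂): C₂ = C_in[1 − (τ₁ e^(−t/τ₁) − τ₂ e^(−t/τ₂))/(τ₁ − τ₂)].
At t = 40.9: e^(−t/τ₁) = 0.25234, e^(−t/τ₂) = 0.20292.
C₂ = 4.90·[1 − (29.703·0.25234 − 25.644·0.20292)/(4.0594)] = 4.90·0.43545 = 2.1337 mg/L.

2.13 mg/L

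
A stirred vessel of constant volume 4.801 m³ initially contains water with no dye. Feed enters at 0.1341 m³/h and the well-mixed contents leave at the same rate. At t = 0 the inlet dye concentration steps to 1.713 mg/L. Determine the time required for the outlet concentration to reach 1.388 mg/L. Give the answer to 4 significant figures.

59.51 h

Species balance: V dC/dt = Q(C_in − C) ⇒ τ = V/Q = 35.8016 h.
C(t) = C_in + (C₀ − C_in) e^(−t/τ). Set C = 1.388 and solve for t:
e^(−t/τ) = (C − C_in)/(C₀ − C_in) = (1.388 − 1.713)/(0 − 1.713) = 0.189726
t = −τ ln(…) = 35.8016 × 1.66218 = 59.5086 h.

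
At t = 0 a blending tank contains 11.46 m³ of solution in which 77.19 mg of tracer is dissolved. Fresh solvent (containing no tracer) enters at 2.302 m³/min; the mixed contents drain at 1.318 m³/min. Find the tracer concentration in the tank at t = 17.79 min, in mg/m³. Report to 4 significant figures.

0.7697 mg/m³

Let m(t) be the amount of tracer. Volume: V(t) = V₀ + (Q_in − Q_out) t = 11.46 + 0.984000 t; V(17.79) = 28.9654 m³.
No tracer enters, so dm/dt = −Q_out · (m/V).
Separate: dm/m = −Q_out dt/V(t) ⇒ ln(m/m₀) = −(Q_out/(Q_in−Q_out)) ln(V/V₀).
m = m₀ (V₀/V)^(Q_out/(Q_in−Q_out)) = 77.19 × (11.46/28.9654)^(1.33943) = 22.2936 mg.
C = m/V = 22.2936/28.9654 = 0.769664 mg/m³.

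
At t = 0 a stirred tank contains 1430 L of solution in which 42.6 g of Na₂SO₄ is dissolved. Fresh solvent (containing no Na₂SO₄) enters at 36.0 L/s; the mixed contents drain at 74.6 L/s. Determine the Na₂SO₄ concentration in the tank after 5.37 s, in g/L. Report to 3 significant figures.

Let m(t) be the amount of Na₂SO₄. Volume: V(t) = V₀ + (Q_in − Q_out) t = 1430 − 38.600 t; V(5.37) = 1222.7 L.
Species balance (pure solvent in): dm/dt = −Q_out · m/V(t).
Separate: dm/m = −Q_out dt/V(t) ⇒ ln(m/m₀) = −(Q_out/(Q_in−Q_out)) ln(V/V₀).
m = m₀ (V₀/V)^(Q_out/(Q_in−Q_out)) = 42.6 × (1430/1222.7)^(-1.9326) = 31.475 g.
C = m/V = 31.475/1222.7 = 0.025742 g/L.

0.0257 g/L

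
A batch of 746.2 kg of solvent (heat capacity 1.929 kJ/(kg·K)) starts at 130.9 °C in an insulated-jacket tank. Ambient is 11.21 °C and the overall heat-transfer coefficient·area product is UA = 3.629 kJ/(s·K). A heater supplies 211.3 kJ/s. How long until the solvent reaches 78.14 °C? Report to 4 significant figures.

775.3 s

Lumped-capacitance energy balance: M c_p dT/dt = UA(T_amb − T) + Q̇.
τ = M c_p/UA = 396.644 s; T_ss = T_amb + Q̇/UA = 11.21 + 211.3/3.629 = 69.4354 °C.
T(t) = T_ss + (T₀ − T_ss)e^(−t/τ); set T = 78.14:
t = −τ ln[(T − T_ss)/(T₀ − T_ss)] = −396.644 · ln(0.141620) = 775.284 s.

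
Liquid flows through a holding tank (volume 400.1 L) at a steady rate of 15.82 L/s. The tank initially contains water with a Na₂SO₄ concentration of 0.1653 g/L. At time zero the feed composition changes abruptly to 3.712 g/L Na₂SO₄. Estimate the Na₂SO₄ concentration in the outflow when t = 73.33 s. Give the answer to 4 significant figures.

Species balance on the tank: V dC/dt = Q(C_in − C).
Rewrite as dC/dt + C/τ = C_in/τ, τ = V/Q = 25.2908 s.
Integrating: C(t) = C_in + (C₀ − C_in) e^(−t/τ).
C(73.33) = 3.712 + (0.1653 − 3.712)·e^(−73.33/25.2908) = 3.712 + (-3.54670)·0.0550520 = 3.51675 g/L.

3.517 g/L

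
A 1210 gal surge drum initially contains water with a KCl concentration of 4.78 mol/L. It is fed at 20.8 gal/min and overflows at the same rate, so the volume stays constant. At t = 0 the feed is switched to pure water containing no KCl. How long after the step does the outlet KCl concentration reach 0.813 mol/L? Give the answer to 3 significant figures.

103 min

Species balance: V dC/dt = Q(C_in − C) ⇒ τ = V/Q = 58.173 min.
C(t) = C_in + (C₀ − C_in) e^(−t/τ). Set C = 0.813 and solve for t:
e^(−t/τ) = (C − C_in)/(C₀ − C_in) = (0.813 − 0)/(4.78 − 0) = 0.17008
t = −τ ln(…) = 58.173 × 1.7715 = 103.05 min.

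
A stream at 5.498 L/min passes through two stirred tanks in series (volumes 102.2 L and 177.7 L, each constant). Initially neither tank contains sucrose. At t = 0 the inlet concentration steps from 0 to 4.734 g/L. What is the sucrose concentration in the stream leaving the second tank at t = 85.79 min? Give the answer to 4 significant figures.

Species balance on tank i: dCᵢ/dt = (Cᵢ₋₁ − Cᵢ)/τᵢ with τᵢ = Vᵢ/Q.
τ₁ = 102.2/5.498 = 18.5886 min; τ₂ = 177.7/5.498 = 32.3208 min.
Tank 1: C₁ = C_in(1 − e^(−t/τ₁)). Tank 2 (τ₁ ≠ τ₂): C₂ = C_in[1 − (τ₁ e^(−t/τ₁) − τ₂ e^(−t/τ₂))/(τ₁ − τ₂)].
At t = 85.79: e^(−t/τ₁) = 0.00990021, e^(−t/τ₂) = 0.0703464.
C₂ = 4.734·[1 − (18.5886·0.00990021 − 32.3208·0.0703464)/(-13.7323)] = 4.734·0.847831 = 4.01363 g/L.

4.014 g/L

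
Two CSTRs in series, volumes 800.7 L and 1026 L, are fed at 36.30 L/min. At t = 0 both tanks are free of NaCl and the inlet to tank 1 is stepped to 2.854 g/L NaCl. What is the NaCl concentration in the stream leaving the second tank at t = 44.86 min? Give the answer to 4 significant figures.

1.523 g/L

Each tank obeys Vᵢ dCᵢ/dt = Q(Cᵢ₋₁ − Cᵢ), so τᵢ = Vᵢ/Q.
τ₁ = 800.7/36.30 = 22.0579 min; τ₂ = 1026/36.30 = 28.2645 min.
Solving the cascade with C₁(0)=C₂(0)=0 gives C₂(t) = C_in[1 − (τ₁ e^(−t/τ₁) − τ₂ e^(−t/τ₂))/(τ₁ − τ₂)].
At t = 44.86: e^(−t/τ₁) = 0.130845, e^(−t/τ₂) = 0.204507.
C₂ = 2.854·[1 − (22.0579·0.130845 − 28.2645·0.204507)/(-6.20661)] = 2.854·0.533702 = 1.52319 g/L.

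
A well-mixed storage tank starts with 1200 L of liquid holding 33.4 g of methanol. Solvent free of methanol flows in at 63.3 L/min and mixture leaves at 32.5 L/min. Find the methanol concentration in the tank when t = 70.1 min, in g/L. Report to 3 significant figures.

Let m(t) be the amount of methanol. Volume: V(t) = V₀ + (Q_in − Q_out) t = 1200 + 30.800 t; V(70.1) = 3359.1 L.
Solute balance: dm/dt = 0 − Q_out C = −Q_out m/V(t).
Separate: dm/m = −Q_out dt/V(t) ⇒ ln(m/m₀) = −(Q_out/(Q_in−Q_out)) ln(V/V₀).
m = m₀ (V₀/V)^(Q_out/(Q_in−Q_out)) = 33.4 × (1200/3359.1)^(1.0552) = 11.273 g.
C = m/V = 11.273/3359.1 = 0.0033559 g/L.

0.00336 g/L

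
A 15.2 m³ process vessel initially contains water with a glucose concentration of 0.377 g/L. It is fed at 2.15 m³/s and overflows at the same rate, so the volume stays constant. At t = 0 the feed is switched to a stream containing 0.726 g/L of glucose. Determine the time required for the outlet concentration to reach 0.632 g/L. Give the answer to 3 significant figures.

Transient balance on the dissolved component: V dC/dt = Q(C_in − C), so τ = V/Q = 7.0698 s.
C(t) = C_in + (C₀ − C_in) e^(−t/τ). Set C = 0.632 and solve for t:
e^(−t/τ) = (C − C_in)/(C₀ − C_in) = (0.632 − 0.726)/(0.377 − 0.726) = 0.26934
t = −τ ln(…) = 7.0698 × 1.3118 = 9.2740 s.

9.27 s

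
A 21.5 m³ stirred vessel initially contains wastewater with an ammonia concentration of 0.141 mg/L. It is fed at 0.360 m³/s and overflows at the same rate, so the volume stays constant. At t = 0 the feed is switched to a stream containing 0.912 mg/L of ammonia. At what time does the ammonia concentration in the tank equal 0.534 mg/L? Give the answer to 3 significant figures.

Species balance on the tank: V dC/dt = Q(C_in − C), so τ = V/Q = 59.722 s.
C(t) = C_in + (C₀ − C_in) e^(−t/τ). Set C = 0.534 and solve for t:
e^(−t/τ) = (C − C_in)/(C₀ − C_in) = (0.534 − 0.912)/(0.141 − 0.912) = 0.49027
t = −τ ln(…) = 59.722 × 0.71279 = 42.570 s.

42.6 s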